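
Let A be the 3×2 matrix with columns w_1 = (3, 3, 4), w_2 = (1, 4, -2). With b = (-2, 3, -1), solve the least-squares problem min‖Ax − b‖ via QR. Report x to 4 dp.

x = (-0.1579, 0.6241)

w_1 = (3, 3, 4); ‖w_1‖ = 5.8310, so e_1 = (0.5145, 0.5145, 0.6860).
e_1·w_2 = 0.5145·1 + 0.5145·4 + 0.6860·(-2) = 1.2005.
u_2 = w_2 − 1.2005·e_1 = (0.3824, 3.3824, -2.8235).
‖u_2‖ = 4.4225, so e_2 = (0.0865, 0.7648, -0.6384).
Qᵀb = (-0.1715, 2.7599).
Back-substitute: x_2 = 2.7599/4.4225 = 0.6241.
x_1 = (-0.1715 − 1.2005·0.6241)/5.8310 = -0.1579.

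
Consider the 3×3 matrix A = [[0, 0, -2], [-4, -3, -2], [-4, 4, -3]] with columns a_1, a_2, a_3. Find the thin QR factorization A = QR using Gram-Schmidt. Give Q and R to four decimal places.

Q = [[0.0000, 0.0000, -1.0000], [-0.7071, -0.7071, 0.0000], [-0.7071, 0.7071, 0.0000]], R = [[5.6569, -0.7071, 3.5355], [0.0000, 4.9497, -0.7071], [0.0000, 0.0000, 2.0000]]

a_1 = (0, -4, -4); ‖a_1‖ = 5.6569, so q_1 = (0.0000, -0.7071, -0.7071).
q_1·a_2 = 0.0000·0 + (-0.7071)·(-3) + (-0.7071)·4 = -0.7071.
u_2 = a_2 + 0.7071·q_1 = (0.0000, -3.5000, 3.5000).
‖u_2‖ = 4.9497, so q_2 = (0.0000, -0.7071, 0.7071).
q_1·a_3 = 0.0000·(-2) + (-0.7071)·(-2) + (-0.7071)·(-3) = 3.5355; q_2·a_3 = 0.0000·(-2) + (-0.7071)·(-2) + 0.7071·(-3) = -0.7071.
u_3 = a_3 − 3.5355·q_1 + 0.7071·q_2 = (-2.0000, 0.0000, 0.0000).
‖u_3‖ = 2.0000, so q_3 = (-1.0000, 0.0000, 0.0000).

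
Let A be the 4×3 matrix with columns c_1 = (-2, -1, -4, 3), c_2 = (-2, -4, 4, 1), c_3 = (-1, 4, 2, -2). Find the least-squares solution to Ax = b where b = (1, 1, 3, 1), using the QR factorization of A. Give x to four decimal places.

x = (-0.2862, 0.1842, 0.1557)

c_1 = (-2, -1, -4, 3); ‖c_1‖ = 5.4772, so e_1 = (-0.3651, -0.1826, -0.7303, 0.5477).
e_1·c_2 = (-0.3651)·(-2) + (-0.1826)·(-4) + (-0.7303)·4 + 0.5477·1 = -0.9129.
u_2 = c_2 + 0.9129·e_1 = (-2.3333, -4.1667, 3.3333, 1.5000).
‖u_2‖ = 6.0139, so e_2 = (-0.3880, -0.6928, 0.5543, 0.2494).
e_1·c_3 = (-0.3651)·(-1) + (-0.1826)·4 + (-0.7303)·2 + 0.5477·(-2) = -2.9212; e_2·c_3 = (-0.3880)·(-1) + (-0.6928)·4 + 0.5543·2 + 0.2494·(-2) = -1.7737.
u_3 = c_3 + 2.9212·e_1 + 1.7737·e_2 = (-2.7548, 2.2378, 0.8498, 0.0424).
‖u_3‖ = 3.6498, so e_3 = (-0.7548, 0.6131, 0.2328, 0.0116).
Qᵀb = (-2.1909, 0.8314, 0.5684).
Back-substitute: x_3 = 0.5684/3.6498 = 0.1557.
x_2 = (0.8314 + 1.7737·0.1557)/6.0139 = 0.1842.
x_1 = (-2.1909 + 0.9129·0.1842 + 2.9212·0.1557)/5.4772 = -0.2862.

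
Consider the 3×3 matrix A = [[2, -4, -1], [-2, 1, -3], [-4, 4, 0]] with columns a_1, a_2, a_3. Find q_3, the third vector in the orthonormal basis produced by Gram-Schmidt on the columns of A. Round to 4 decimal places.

q_1 = a_1/‖a_1‖ = (2, -2, -4)/4.8990 = (0.4082, -0.4082, -0.8165).
r_{12} = q_1·a_2 = -5.3072.
u_2 = a_2 + 5.3072·q_1 = (-1.8333, -1.1667, -0.3333).
‖u_2‖ = 2.1985, so q_2 = (-0.8339, -0.5307, -0.1516).
r_{13} = q_1·a_3 = 0.8165; r_{23} = q_2·a_3 = 2.4259.
u_3 = a_3 − 0.8165·q_1 − 2.4259·q_2 = (0.6897, -1.3793, 1.0345).
‖u_3‖ = 1.8570, so q_3 = (0.3714, -0.7428, 0.5571).

q_3 = (0.3714, -0.7428, 0.5571)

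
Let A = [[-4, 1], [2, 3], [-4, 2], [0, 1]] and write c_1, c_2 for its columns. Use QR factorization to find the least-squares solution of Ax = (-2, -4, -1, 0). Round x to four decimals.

c_1 = (-4, 2, -4, 0); ‖c_1‖ = 6.0000, so e_1 = (-0.6667, 0.3333, -0.6667, 0.0000).
e_1·c_2 = (-0.6667)·1 + 0.3333·3 + (-0.6667)·2 + 0.0000·1 = -1.0000.
u_2 = c_2 + 1.0000·e_1 = (0.3333, 3.3333, 1.3333, 1.0000).
‖u_2‖ = 3.7417, so e_2 = (0.0891, 0.8909, 0.3563, 0.2673).
Qᵀb = (0.6667, -4.0980).
Back-substitute: x_2 = -4.0980/3.7417 = -1.0952.
x_1 = (0.6667 + 1.0000·(-1.0952))/6.0000 = -0.0714.

x = (-0.0714, -1.0952)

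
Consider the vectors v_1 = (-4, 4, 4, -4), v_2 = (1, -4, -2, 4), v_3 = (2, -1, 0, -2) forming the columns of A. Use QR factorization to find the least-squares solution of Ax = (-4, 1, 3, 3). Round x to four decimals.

x = (0.9555, 1.0274, -1.0137)

e_1 = v_1/‖v_1‖ = (-4, 4, 4, -4)/8.0000 = (-0.5000, 0.5000, 0.5000, -0.5000).
r_{12} = e_1·v_2 = -5.5000.
u_2 = v_2 + 5.5000·e_1 = (-1.7500, -1.2500, 0.7500, 1.2500).
‖u_2‖ = 2.5981, so e_2 = (-0.6736, -0.4811, 0.2887, 0.4811).
r_{13} = e_1·v_3 = -0.5000; r_{23} = e_2·v_3 = -1.8283.
u_3 = v_3 + 0.5000·e_1 + 1.8283·e_2 = (0.5185, -1.6296, 0.7778, -1.3704).
‖u_3‖ = 2.3254, so e_3 = (0.2230, -0.7008, 0.3345, -0.5893).
Qᵀb = (2.5000, 4.5226, -2.3572).
Back-substitute: x_3 = -2.3572/2.3254 = -1.0137.
x_2 = (4.5226 + 1.8283·(-1.0137))/2.5981 = 1.0274.
x_1 = (2.5000 + 5.5000·1.0274 + 0.5000·(-1.0137))/8.0000 = 0.9555.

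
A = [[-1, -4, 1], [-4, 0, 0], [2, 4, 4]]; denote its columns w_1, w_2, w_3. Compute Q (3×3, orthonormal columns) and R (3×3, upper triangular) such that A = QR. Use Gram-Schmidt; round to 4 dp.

w_1 = (-1, -4, 2); ‖w_1‖ = 4.5826, so e_1 = (-0.2182, -0.8729, 0.4364).
e_1·w_2 = (-0.2182)·(-4) + (-0.8729)·0 + 0.4364·4 = 2.6186.
u_2 = w_2 − 2.6186·e_1 = (-3.4286, 2.2857, 2.8571).
‖u_2‖ = 5.0143, so e_2 = (-0.6838, 0.4558, 0.5698).
e_1·w_3 = (-0.2182)·1 + (-0.8729)·0 + 0.4364·4 = 1.5275; e_2·w_3 = (-0.6838)·1 + 0.4558·0 + 0.5698·4 = 1.5954.
u_3 = w_3 − 1.5275·e_1 − 1.5954·e_2 = (2.4242, 0.6061, 2.4242).
‖u_3‖ = 3.4816, so e_3 = (0.6963, 0.1741, 0.6963).

Q = [[-0.2182, -0.6838, 0.6963], [-0.8729, 0.4558, 0.1741], [0.4364, 0.5698, 0.6963]], R = [[4.5826, 2.6186, 1.5275], [0.0000, 5.0143, 1.5954], [0.0000, 0.0000, 3.4816]]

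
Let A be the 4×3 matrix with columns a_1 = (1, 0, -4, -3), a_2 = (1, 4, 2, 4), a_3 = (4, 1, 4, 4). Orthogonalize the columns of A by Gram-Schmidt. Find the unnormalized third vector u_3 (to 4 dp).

u_3 = (3.8403, -1.5025, 0.8852, 0.0998)

a_1 = (1, 0, -4, -3); ‖a_1‖ = 5.0990, so q_1 = (0.1961, 0.0000, -0.7845, -0.5883).
q_1·a_2 = 0.1961·1 + 0.0000·4 + (-0.7845)·2 + (-0.5883)·4 = -3.7262.
u_2 = a_2 + 3.7262·q_1 = (1.7308, 4.0000, -0.9231, 1.8077).
‖u_2‖ = 4.8078, so q_2 = (0.3600, 0.8320, -0.1920, 0.3760).
q_1·a_3 = 0.1961·4 + 0.0000·1 + (-0.7845)·4 + (-0.5883)·4 = -4.7068; q_2·a_3 = 0.3600·4 + 0.8320·1 + (-0.1920)·4 + 0.3760·4 = 3.0079.
u_3 = a_3 + 4.7068·q_1 − 3.0079·q_2 = (3.8403, -1.5025, 0.8852, 0.0998).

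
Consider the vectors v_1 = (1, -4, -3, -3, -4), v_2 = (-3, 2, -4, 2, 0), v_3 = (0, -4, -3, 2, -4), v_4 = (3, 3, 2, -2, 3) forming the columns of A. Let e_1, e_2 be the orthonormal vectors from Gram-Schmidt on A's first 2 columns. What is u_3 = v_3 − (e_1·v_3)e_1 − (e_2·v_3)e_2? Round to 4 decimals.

u_3 = (0.3341, -1.8203, 0.5688, 3.4590, -1.1170)

e_1 = v_1/‖v_1‖ = (1, -4, -3, -3, -4)/7.1414 = (0.1400, -0.5601, -0.4201, -0.4201, -0.5601).
r_{12} = e_1·v_2 = -0.7001.
u_2 = v_2 + 0.7001·e_1 = (-2.9020, 1.6078, -4.2941, 1.7059, -0.3922).
‖u_2‖ = 5.7017, so e_2 = (-0.5090, 0.2820, -0.7531, 0.2992, -0.0688).
r_{13} = e_1·v_3 = 4.9010; r_{23} = e_2·v_3 = 2.0049.
u_3 = v_3 − 4.9010·e_1 − 2.0049·e_2 = (0.3341, -1.8203, 0.5688, 3.4590, -1.1170).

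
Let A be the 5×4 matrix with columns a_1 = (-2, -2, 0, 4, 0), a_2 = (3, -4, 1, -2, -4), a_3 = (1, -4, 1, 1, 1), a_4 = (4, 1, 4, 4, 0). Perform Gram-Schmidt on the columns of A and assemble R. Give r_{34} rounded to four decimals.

a_1 = (-2, -2, 0, 4, 0); ‖a_1‖ = 4.8990, so e_1 = (-0.4082, -0.4082, 0.0000, 0.8165, 0.0000).
e_1·a_2 = (-0.4082)·3 + (-0.4082)·(-4) + 0.0000·1 + 0.8165·(-2) + 0.0000·(-4) = -1.2247.
u_2 = a_2 + 1.2247·e_1 = (2.5000, -4.5000, 1.0000, -1.0000, -4.0000).
‖u_2‖ = 6.6708, so e_2 = (0.3748, -0.6746, 0.1499, -0.1499, -0.5996).
e_1·a_3 = (-0.4082)·1 + (-0.4082)·(-4) + 0.0000·1 + 0.8165·1 + 0.0000·1 = 2.0412; e_2·a_3 = 0.3748·1 + (-0.6746)·(-4) + 0.1499·1 + (-0.1499)·1 + (-0.5996)·1 = 2.4735.
u_3 = a_3 − 2.0412·e_1 − 2.4735·e_2 = (0.9064, -1.4981, 0.6292, -0.2959, 2.4831).
‖u_3‖ = 3.1169, so e_3 = (0.2908, -0.4806, 0.2019, -0.0949, 0.7967).
r_{34} = e_3·a_4 = 1.1103.

r_{34} = 1.1103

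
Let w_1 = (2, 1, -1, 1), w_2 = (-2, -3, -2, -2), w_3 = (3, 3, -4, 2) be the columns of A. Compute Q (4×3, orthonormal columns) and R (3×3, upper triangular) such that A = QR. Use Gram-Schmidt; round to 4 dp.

Q = [[0.7559, 0.0000, -0.5922], [0.3780, -0.5345, 0.6580], [-0.3780, -0.8018, -0.4606], [0.3780, -0.2673, 0.0658]], R = [[2.6458, -2.6458, 5.6695], [0.0000, 3.7417, 1.0690], [0.0000, 0.0000, 2.1712]]

w_1 = (2, 1, -1, 1); ‖w_1‖ = 2.6458, so q_1 = (0.7559, 0.3780, -0.3780, 0.3780).
q_1·w_2 = 0.7559·(-2) + 0.3780·(-3) + (-0.3780)·(-2) + 0.3780·(-2) = -2.6458.
u_2 = w_2 + 2.6458·q_1 = (0.0000, -2.0000, -3.0000, -1.0000).
‖u_2‖ = 3.7417, so q_2 = (0.0000, -0.5345, -0.8018, -0.2673).
q_1·w_3 = 0.7559·3 + 0.3780·3 + (-0.3780)·(-4) + 0.3780·2 = 5.6695; q_2·w_3 = (0.0000)·3 + (-0.5345)·3 + (-0.8018)·(-4) + (-0.2673)·2 = 1.0690.
u_3 = w_3 − 5.6695·q_1 − 1.0690·q_2 = (-1.2857, 1.4286, -1.0000, 0.1429).
‖u_3‖ = 2.1712, so q_3 = (-0.5922, 0.6580, -0.4606, 0.0658).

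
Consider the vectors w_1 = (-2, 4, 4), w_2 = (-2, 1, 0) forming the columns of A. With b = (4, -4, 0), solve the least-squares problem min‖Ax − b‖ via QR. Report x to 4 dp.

q_1 = w_1/‖w_1‖ = (-2, 4, 4)/6.0000 = (-0.3333, 0.6667, 0.6667).
r_{12} = q_1·w_2 = 1.3333.
u_2 = w_2 − 1.3333·q_1 = (-1.5556, 0.1111, -0.8889).
‖u_2‖ = 1.7951, so q_2 = (-0.8666, 0.0619, -0.4952).
Qᵀb = (-4.0000, -3.7139).
Back-substitute: x_2 = -3.7139/1.7951 = -2.0690.
x_1 = (-4.0000 − 1.3333·(-2.0690))/6.0000 = -0.2069.

x = (-0.2069, -2.0690)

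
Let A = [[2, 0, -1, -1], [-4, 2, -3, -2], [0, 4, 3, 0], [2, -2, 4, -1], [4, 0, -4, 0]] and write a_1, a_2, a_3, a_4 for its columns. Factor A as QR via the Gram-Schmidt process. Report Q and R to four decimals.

q_1 = a_1/‖a_1‖ = (2, -4, 0, 2, 4)/6.3246 = (0.3162, -0.6325, 0.0000, 0.3162, 0.6325).
r_{12} = q_1·a_2 = -1.8974.
u_2 = a_2 + 1.8974·q_1 = (0.6000, 0.8000, 4.0000, -1.4000, 1.2000).
‖u_2‖ = 4.5166, so q_2 = (0.1328, 0.1771, 0.8856, -0.3100, 0.2657).
r_{13} = q_1·a_3 = 0.3162; r_{23} = q_2·a_3 = -0.3100.
u_3 = a_3 − 0.3162·q_1 + 0.3100·q_2 = (-1.0588, -2.7451, 3.2745, 3.8039, -4.1176).
‖u_3‖ = 7.1277, so q_3 = (-0.1486, -0.3851, 0.4594, 0.5337, -0.5777).
r_{14} = q_1·a_4 = 0.6325; r_{24} = q_2·a_4 = -0.1771; r_{34} = q_3·a_4 = 0.3851.
u_4 = a_4 − 0.6325·q_1 + 0.1771·q_2 − 0.3851·q_3 = (-1.1193, -1.4203, -0.0201, -1.4604, -0.1305).
‖u_4‖ = 2.3282, so q_4 = (-0.4807, -0.6101, -0.0086, -0.6273, -0.0560).

Q = [[0.3162, 0.1328, -0.1486, -0.4807], [-0.6325, 0.1771, -0.3851, -0.6101], [0.0000, 0.8856, 0.4594, -0.0086], [0.3162, -0.3100, 0.5337, -0.6273], [0.6325, 0.2657, -0.5777, -0.0560]], R = [[6.3246, -1.8974, 0.3162, 0.6325], [0.0000, 4.5166, -0.3100, -0.1771], [0.0000, 0.0000, 7.1277, 0.3851], [0.0000, 0.0000, 0.0000, 2.3282]]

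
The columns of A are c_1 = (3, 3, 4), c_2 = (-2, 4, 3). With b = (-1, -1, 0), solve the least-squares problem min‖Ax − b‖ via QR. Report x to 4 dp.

x = (-0.2085, 0.0604)

q_1 = c_1/‖c_1‖ = (3, 3, 4)/5.8310 = (0.5145, 0.5145, 0.6860).
r_{12} = q_1·c_2 = 3.0870.
u_2 = c_2 − 3.0870·q_1 = (-3.5882, 2.4118, 0.8824).
‖u_2‖ = 4.4125, so q_2 = (-0.8132, 0.5466, 0.2000).
Qᵀb = (-1.0290, 0.2666).
Back-substitute: x_2 = 0.2666/4.4125 = 0.0604.
x_1 = (-1.0290 − 3.0870·0.0604)/5.8310 = -0.2085.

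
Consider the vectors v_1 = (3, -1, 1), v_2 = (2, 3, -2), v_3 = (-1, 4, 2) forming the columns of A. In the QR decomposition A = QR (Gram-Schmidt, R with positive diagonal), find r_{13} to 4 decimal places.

r_{13} = -1.5076

v_1 = (3, -1, 1); ‖v_1‖ = 3.3166, so e_1 = (0.9045, -0.3015, 0.3015).
r_{13} = e_1·v_3 = -1.5076.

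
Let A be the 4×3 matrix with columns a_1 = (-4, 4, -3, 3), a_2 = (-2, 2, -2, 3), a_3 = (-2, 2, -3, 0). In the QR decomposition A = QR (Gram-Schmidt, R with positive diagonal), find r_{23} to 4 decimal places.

q_1 = a_1/‖a_1‖ = (-4, 4, -3, 3)/7.0711 = (-0.5657, 0.5657, -0.4243, 0.4243).
r_{12} = q_1·a_2 = 4.3841.
u_2 = a_2 − 4.3841·q_1 = (0.4800, -0.4800, -0.1400, 1.1400).
‖u_2‖ = 1.3342, so q_2 = (0.3598, -0.3598, -0.1049, 0.8545).
r_{23} = q_2·a_3 = -1.1243.

r_{23} = -1.1243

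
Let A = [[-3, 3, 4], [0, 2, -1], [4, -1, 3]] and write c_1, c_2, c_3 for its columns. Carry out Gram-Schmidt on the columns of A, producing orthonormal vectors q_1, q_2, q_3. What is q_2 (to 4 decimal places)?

q_2 = (0.5352, 0.7433, 0.4014)

q_1 = c_1/‖c_1‖ = (-3, 0, 4)/5.0000 = (-0.6000, 0.0000, 0.8000).
r_{12} = q_1·c_2 = -2.6000.
u_2 = c_2 + 2.6000·q_1 = (1.4400, 2.0000, 1.0800).
‖u_2‖ = 2.6907, so q_2 = (0.5352, 0.7433, 0.4014).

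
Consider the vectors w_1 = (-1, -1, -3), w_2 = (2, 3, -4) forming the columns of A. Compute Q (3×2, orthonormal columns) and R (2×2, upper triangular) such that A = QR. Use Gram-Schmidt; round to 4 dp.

Q = [[-0.3015, 0.5321], [-0.3015, 0.7340], [-0.9045, -0.4220]], R = [[3.3166, 2.1106], [0.0000, 4.9543]]

w_1 = (-1, -1, -3); ‖w_1‖ = 3.3166, so q_1 = (-0.3015, -0.3015, -0.9045).
q_1·w_2 = (-0.3015)·2 + (-0.3015)·3 + (-0.9045)·(-4) = 2.1106.
u_2 = w_2 − 2.1106·q_1 = (2.6364, 3.6364, -2.0909).
‖u_2‖ = 4.9543, so q_2 = (0.5321, 0.7340, -0.4220).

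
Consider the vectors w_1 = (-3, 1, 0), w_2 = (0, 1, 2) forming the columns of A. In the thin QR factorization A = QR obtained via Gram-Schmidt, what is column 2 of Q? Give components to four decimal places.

q_2 = (0.1355, 0.4066, 0.9035)

q_1 = w_1/‖w_1‖ = (-3, 1, 0)/3.1623 = (-0.9487, 0.3162, 0.0000).
r_{12} = q_1·w_2 = 0.3162.
u_2 = w_2 − 0.3162·q_1 = (0.3000, 0.9000, 2.0000).
‖u_2‖ = 2.2136, so q_2 = (0.1355, 0.4066, 0.9035).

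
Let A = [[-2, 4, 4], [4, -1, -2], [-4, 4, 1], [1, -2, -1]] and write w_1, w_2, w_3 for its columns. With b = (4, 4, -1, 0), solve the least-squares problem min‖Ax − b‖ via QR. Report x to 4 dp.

w_1 = (-2, 4, -4, 1); ‖w_1‖ = 6.0828, so e_1 = (-0.3288, 0.6576, -0.6576, 0.1644).
e_1·w_2 = (-0.3288)·4 + 0.6576·(-1) + (-0.6576)·4 + 0.1644·(-2) = -4.9320.
u_2 = w_2 + 4.9320·e_1 = (2.3784, 2.2432, 0.7568, -1.1892).
‖u_2‖ = 3.5603, so e_2 = (0.6680, 0.6301, 0.2126, -0.3340).
e_1·w_3 = (-0.3288)·4 + 0.6576·(-2) + (-0.6576)·1 + 0.1644·(-1) = -3.4524; e_2·w_3 = 0.6680·4 + 0.6301·(-2) + 0.2126·1 + (-0.3340)·(-1) = 1.9585.
u_3 = w_3 + 3.4524·e_1 − 1.9585·e_2 = (1.5565, -0.9638, -1.6866, 0.2217).
‖u_3‖ = 2.4990, so e_3 = (0.6228, -0.3856, -0.6749, 0.0887).
Qᵀb = (1.9728, 4.9799, 1.6237).
Back-substitute: x_3 = 1.6237/2.4990 = 0.6497.
x_2 = (4.9799 − 1.9585·0.6497)/3.5603 = 1.0413.
x_1 = (1.9728 + 4.9320·1.0413 + 3.4524·0.6497)/6.0828 = 1.5374.

x = (1.5374, 1.0413, 0.6497)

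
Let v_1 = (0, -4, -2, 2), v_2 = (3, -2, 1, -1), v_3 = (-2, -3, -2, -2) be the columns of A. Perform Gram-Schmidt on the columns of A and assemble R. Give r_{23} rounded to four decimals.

v_1 = (0, -4, -2, 2); ‖v_1‖ = 4.8990, so q_1 = (0.0000, -0.8165, -0.4082, 0.4082).
q_1·v_2 = 0.0000·3 + (-0.8165)·(-2) + (-0.4082)·1 + 0.4082·(-1) = 0.8165.
u_2 = v_2 − 0.8165·q_1 = (3.0000, -1.3333, 1.3333, -1.3333).
‖u_2‖ = 3.7859, so q_2 = (0.7924, -0.3522, 0.3522, -0.3522).
r_{23} = q_2·v_3 = -0.5283.

r_{23} = -0.5283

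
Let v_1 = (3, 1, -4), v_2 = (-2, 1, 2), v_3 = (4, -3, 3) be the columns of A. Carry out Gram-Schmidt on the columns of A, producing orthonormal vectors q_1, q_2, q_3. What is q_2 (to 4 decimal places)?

q_1 = v_1/‖v_1‖ = (3, 1, -4)/5.0990 = (0.5883, 0.1961, -0.7845).
r_{12} = q_1·v_2 = -2.5495.
u_2 = v_2 + 2.5495·q_1 = (-0.5000, 1.5000, 0.0000).
‖u_2‖ = 1.5811, so q_2 = (-0.3162, 0.9487, 0.0000).

q_2 = (-0.3162, 0.9487, 0.0000)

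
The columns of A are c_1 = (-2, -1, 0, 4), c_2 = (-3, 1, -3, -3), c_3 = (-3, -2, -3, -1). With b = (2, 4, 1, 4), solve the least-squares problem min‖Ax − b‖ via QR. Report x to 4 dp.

c_1 = (-2, -1, 0, 4); ‖c_1‖ = 4.5826, so e_1 = (-0.4364, -0.2182, 0.0000, 0.8729).
e_1·c_2 = (-0.4364)·(-3) + (-0.2182)·1 + 0.0000·(-3) + 0.8729·(-3) = -1.5275.
u_2 = c_2 + 1.5275·e_1 = (-3.6667, 0.6667, -3.0000, -1.6667).
‖u_2‖ = 5.0662, so e_2 = (-0.7237, 0.1316, -0.5922, -0.3290).
e_1·c_3 = (-0.4364)·(-3) + (-0.2182)·(-2) + 0.0000·(-3) + 0.8729·(-1) = 0.8729; e_2·c_3 = (-0.7237)·(-3) + 0.1316·(-2) + (-0.5922)·(-3) + (-0.3290)·(-1) = 4.0135.
u_3 = c_3 − 0.8729·e_1 − 4.0135·e_2 = (0.2857, -2.3377, -0.6234, -0.4416).
‖u_3‖ = 2.4759, so e_3 = (0.1154, -0.9442, -0.2518, -0.1783).
Qᵀb = (1.7457, -2.8292, -4.5111).
Back-substitute: x_3 = -4.5111/2.4759 = -1.8220.
x_2 = (-2.8292 − 4.0135·(-1.8220))/5.0662 = 0.8850.
x_1 = (1.7457 + 1.5275·0.8850 − 0.8729·(-1.8220))/4.5826 = 1.0230.

x = (1.0230, 0.8850, -1.8220)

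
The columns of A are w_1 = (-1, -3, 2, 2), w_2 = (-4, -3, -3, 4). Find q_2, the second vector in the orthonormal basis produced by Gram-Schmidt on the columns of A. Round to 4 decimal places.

q_2 = (-0.5171, -0.0816, -0.7621, 0.3810)

q_1 = w_1/‖w_1‖ = (-1, -3, 2, 2)/4.2426 = (-0.2357, -0.7071, 0.4714, 0.4714).
r_{12} = q_1·w_2 = 3.5355.
u_2 = w_2 − 3.5355·q_1 = (-3.1667, -0.5000, -4.6667, 2.3333).
‖u_2‖ = 6.1237, so q_2 = (-0.5171, -0.0816, -0.7621, 0.3810).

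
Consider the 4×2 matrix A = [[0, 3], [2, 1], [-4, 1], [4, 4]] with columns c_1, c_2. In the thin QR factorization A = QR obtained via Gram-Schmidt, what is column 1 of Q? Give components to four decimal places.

q_1 = (0.0000, 0.3333, -0.6667, 0.6667)

c_1 = (0, 2, -4, 4); ‖c_1‖ = 6.0000, so q_1 = (0.0000, 0.3333, -0.6667, 0.6667).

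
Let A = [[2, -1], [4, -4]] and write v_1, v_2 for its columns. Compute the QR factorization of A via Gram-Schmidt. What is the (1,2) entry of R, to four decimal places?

r_{12} = -4.0249

v_1 = (2, 4); ‖v_1‖ = 4.4721, so e_1 = (0.4472, 0.8944).
r_{12} = e_1·v_2 = -4.0249.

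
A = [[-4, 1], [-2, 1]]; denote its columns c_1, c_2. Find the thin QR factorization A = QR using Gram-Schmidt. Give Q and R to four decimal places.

q_1 = c_1/‖c_1‖ = (-4, -2)/4.4721 = (-0.8944, -0.4472).
r_{12} = q_1·c_2 = -1.3416.
u_2 = c_2 + 1.3416·q_1 = (-0.2000, 0.4000).
‖u_2‖ = 0.4472, so q_2 = (-0.4472, 0.8944).

Q = [[-0.8944, -0.4472], [-0.4472, 0.8944]], R = [[4.4721, -1.3416], [0.0000, 0.4472]]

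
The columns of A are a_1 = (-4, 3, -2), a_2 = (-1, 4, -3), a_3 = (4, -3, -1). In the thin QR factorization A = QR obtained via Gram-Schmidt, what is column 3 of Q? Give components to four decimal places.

e_3 = (-0.0609, -0.6086, -0.7912)

a_1 = (-4, 3, -2); ‖a_1‖ = 5.3852, so e_1 = (-0.7428, 0.5571, -0.3714).
e_1·a_2 = (-0.7428)·(-1) + 0.5571·4 + (-0.3714)·(-3) = 4.0853.
u_2 = a_2 − 4.0853·e_1 = (2.0345, 1.7241, -1.4828).
‖u_2‖ = 3.0513, so e_2 = (0.6668, 0.5651, -0.4859).
e_1·a_3 = (-0.7428)·4 + 0.5571·(-3) + (-0.3714)·(-1) = -4.2710; e_2·a_3 = 0.6668·4 + 0.5651·(-3) + (-0.4859)·(-1) = 1.4578.
u_3 = a_3 + 4.2710·e_1 − 1.4578·e_2 = (-0.1444, -1.4444, -1.8778).
‖u_3‖ = 2.3735, so e_3 = (-0.0609, -0.6086, -0.7912).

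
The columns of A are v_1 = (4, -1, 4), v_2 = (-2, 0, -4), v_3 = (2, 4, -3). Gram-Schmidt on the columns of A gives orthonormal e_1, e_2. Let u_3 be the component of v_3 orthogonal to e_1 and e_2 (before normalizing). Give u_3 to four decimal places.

v_1 = (4, -1, 4); ‖v_1‖ = 5.7446, so e_1 = (0.6963, -0.1741, 0.6963).
e_1·v_2 = 0.6963·(-2) + (-0.1741)·0 + 0.6963·(-4) = -4.1779.
u_2 = v_2 + 4.1779·e_1 = (0.9091, -0.7273, -1.0909).
‖u_2‖ = 1.5954, so e_2 = (0.5698, -0.4558, -0.6838).
e_1·v_3 = 0.6963·2 + (-0.1741)·4 + 0.6963·(-3) = -1.3926; e_2·v_3 = 0.5698·2 + (-0.4558)·4 + (-0.6838)·(-3) = 1.3675.
u_3 = v_3 + 1.3926·e_1 − 1.3675·e_2 = (2.1905, 4.3810, -1.0952).

u_3 = (2.1905, 4.3810, -1.0952)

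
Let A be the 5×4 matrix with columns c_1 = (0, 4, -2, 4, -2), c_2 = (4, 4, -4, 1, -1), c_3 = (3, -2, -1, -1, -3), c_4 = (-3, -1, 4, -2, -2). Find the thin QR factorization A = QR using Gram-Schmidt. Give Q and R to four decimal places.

c_1 = (0, 4, -2, 4, -2); ‖c_1‖ = 6.3246, so q_1 = (0.0000, 0.6325, -0.3162, 0.6325, -0.3162).
q_1·c_2 = 0.0000·4 + 0.6325·4 + (-0.3162)·(-4) + 0.6325·1 + (-0.3162)·(-1) = 4.7434.
u_2 = c_2 − 4.7434·q_1 = (4.0000, 1.0000, -2.5000, -2.0000, 0.5000).
‖u_2‖ = 5.2440, so q_2 = (0.7628, 0.1907, -0.4767, -0.3814, 0.0953).
q_1·c_3 = 0.0000·3 + 0.6325·(-2) + (-0.3162)·(-1) + 0.6325·(-1) + (-0.3162)·(-3) = -0.6325; q_2·c_3 = 0.7628·3 + 0.1907·(-2) + (-0.4767)·(-1) + (-0.3814)·(-1) + 0.0953·(-3) = 2.4790.
u_3 = c_3 + 0.6325·q_1 − 2.4790·q_2 = (1.1091, -2.0727, -0.0182, 0.3455, -3.4364).
‖u_3‖ = 4.1779, so q_3 = (0.2655, -0.4961, -0.0044, 0.0827, -0.8225).
q_1·c_4 = 0.0000·(-3) + 0.6325·(-1) + (-0.3162)·4 + 0.6325·(-2) + (-0.3162)·(-2) = -2.5298; q_2·c_4 = 0.7628·(-3) + 0.1907·(-1) + (-0.4767)·4 + (-0.3814)·(-2) + 0.0953·(-2) = -3.8139; q_3·c_4 = 0.2655·(-3) + (-0.4961)·(-1) + (-0.0044)·4 + 0.0827·(-2) + (-0.8225)·(-2) = 1.1620.
u_4 = c_4 + 2.5298·q_1 + 3.8139·q_2 − 1.1620·q_3 = (-0.3994, 1.9038, 1.3869, -1.9506, -1.4806).
‖u_4‖ = 3.4212, so q_4 = (-0.1167, 0.5565, 0.4054, -0.5702, -0.4328).

Q = [[0.0000, 0.7628, 0.2655, -0.1167], [0.6325, 0.1907, -0.4961, 0.5565], [-0.3162, -0.4767, -0.0044, 0.4054], [0.6325, -0.3814, 0.0827, -0.5702], [-0.3162, 0.0953, -0.8225, -0.4328]], R = [[6.3246, 4.7434, -0.6325, -2.5298], [0.0000, 5.2440, 2.4790, -3.8139], [0.0000, 0.0000, 4.1779, 1.1620], [0.0000, 0.0000, 0.0000, 3.4212]]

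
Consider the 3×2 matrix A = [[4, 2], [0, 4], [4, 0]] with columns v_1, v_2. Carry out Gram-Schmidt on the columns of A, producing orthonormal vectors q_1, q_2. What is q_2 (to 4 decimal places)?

q_1 = v_1/‖v_1‖ = (4, 0, 4)/5.6569 = (0.7071, 0.0000, 0.7071).
r_{12} = q_1·v_2 = 1.4142.
u_2 = v_2 − 1.4142·q_1 = (1.0000, 4.0000, -1.0000).
‖u_2‖ = 4.2426, so q_2 = (0.2357, 0.9428, -0.2357).

q_2 = (0.2357, 0.9428, -0.2357)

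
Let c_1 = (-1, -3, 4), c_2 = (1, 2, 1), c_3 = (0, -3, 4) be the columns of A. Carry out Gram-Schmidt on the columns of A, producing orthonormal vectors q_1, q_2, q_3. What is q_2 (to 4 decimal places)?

q_2 = (0.3720, 0.6955, 0.6147)

c_1 = (-1, -3, 4); ‖c_1‖ = 5.0990, so q_1 = (-0.1961, -0.5883, 0.7845).
q_1·c_2 = (-0.1961)·1 + (-0.5883)·2 + 0.7845·1 = -0.5883.
u_2 = c_2 + 0.5883·q_1 = (0.8846, 1.6538, 1.4615).
‖u_2‖ = 2.3778, so q_2 = (0.3720, 0.6955, 0.6147).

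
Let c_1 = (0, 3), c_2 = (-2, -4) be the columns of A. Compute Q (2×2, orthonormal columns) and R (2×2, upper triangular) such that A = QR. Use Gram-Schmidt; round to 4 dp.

Q = [[0.0000, -1.0000], [1.0000, 0.0000]], R = [[3.0000, -4.0000], [0.0000, 2.0000]]

q_1 = c_1/‖c_1‖ = (0, 3)/3.0000 = (0.0000, 1.0000).
r_{12} = q_1·c_2 = -4.0000.
u_2 = c_2 + 4.0000·q_1 = (-2.0000, 0.0000).
‖u_2‖ = 2.0000, so q_2 = (-1.0000, 0.0000).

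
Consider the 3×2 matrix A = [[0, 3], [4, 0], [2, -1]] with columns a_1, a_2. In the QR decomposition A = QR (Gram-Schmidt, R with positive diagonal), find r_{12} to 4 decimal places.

r_{12} = -0.4472

a_1 = (0, 4, 2); ‖a_1‖ = 4.4721, so e_1 = (0.0000, 0.8944, 0.4472).
r_{12} = e_1·a_2 = -0.4472.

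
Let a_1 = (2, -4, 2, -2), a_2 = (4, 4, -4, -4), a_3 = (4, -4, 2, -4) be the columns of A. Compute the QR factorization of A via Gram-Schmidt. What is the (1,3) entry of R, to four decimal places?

q_1 = a_1/‖a_1‖ = (2, -4, 2, -2)/5.2915 = (0.3780, -0.7559, 0.3780, -0.3780).
r_{13} = q_1·a_3 = 6.8034.

r_{13} = 6.8034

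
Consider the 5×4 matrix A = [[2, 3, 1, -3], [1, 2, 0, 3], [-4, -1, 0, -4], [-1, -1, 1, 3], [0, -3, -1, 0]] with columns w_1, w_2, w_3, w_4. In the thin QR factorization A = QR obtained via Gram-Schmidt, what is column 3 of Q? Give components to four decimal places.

e_3 = (0.3147, -0.3210, -0.1405, 0.8706, -0.1426)

e_1 = w_1/‖w_1‖ = (2, 1, -4, -1, 0)/4.6904 = (0.4264, 0.2132, -0.8528, -0.2132, 0.0000).
r_{12} = e_1·w_2 = 2.7716.
u_2 = w_2 − 2.7716·e_1 = (1.8182, 1.4091, 1.3636, -0.4091, -3.0000).
‖u_2‖ = 4.0396, so e_2 = (0.4501, 0.3488, 0.3376, -0.1013, -0.7427).
r_{13} = e_1·w_3 = 0.2132; r_{23} = e_2·w_3 = 1.0915.
u_3 = w_3 − 0.2132·e_1 − 1.0915·e_2 = (0.4178, -0.4262, -0.1866, 1.1560, -0.1894).
‖u_3‖ = 1.3279, so e_3 = (0.3147, -0.3210, -0.1405, 0.8706, -0.1426).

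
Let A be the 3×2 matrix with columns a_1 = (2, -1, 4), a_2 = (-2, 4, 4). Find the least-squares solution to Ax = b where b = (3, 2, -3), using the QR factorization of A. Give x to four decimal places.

x = (-0.3006, -0.2110)

a_1 = (2, -1, 4); ‖a_1‖ = 4.5826, so e_1 = (0.4364, -0.2182, 0.8729).
e_1·a_2 = 0.4364·(-2) + (-0.2182)·4 + 0.8729·4 = 1.7457.
u_2 = a_2 − 1.7457·e_1 = (-2.7619, 4.3810, 2.4762).
‖u_2‖ = 5.7404, so e_2 = (-0.4811, 0.7632, 0.4314).
Qᵀb = (-1.7457, -1.2111).
Back-substitute: x_2 = -1.2111/5.7404 = -0.2110.
x_1 = (-1.7457 − 1.7457·(-0.2110))/4.5826 = -0.3006.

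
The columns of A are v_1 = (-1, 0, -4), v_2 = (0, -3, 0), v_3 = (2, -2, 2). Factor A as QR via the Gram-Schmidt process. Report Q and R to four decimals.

e_1 = v_1/‖v_1‖ = (-1, 0, -4)/4.1231 = (-0.2425, 0.0000, -0.9701).
r_{12} = e_1·v_2 = 0.0000.
u_2 = v_2 + 0.0000·e_1 = (0.0000, -3.0000, 0.0000).
‖u_2‖ = 3.0000, so e_2 = (0.0000, -1.0000, 0.0000).
r_{13} = e_1·v_3 = -2.4254; r_{23} = e_2·v_3 = 2.0000.
u_3 = v_3 + 2.4254·e_1 − 2.0000·e_2 = (1.4118, 0.0000, -0.3529).
‖u_3‖ = 1.4552, so e_3 = (0.9701, 0.0000, -0.2425).

Q = [[-0.2425, 0.0000, 0.9701], [0.0000, -1.0000, 0.0000], [-0.9701, 0.0000, -0.2425]], R = [[4.1231, 0.0000, -2.4254], [0.0000, 3.0000, 2.0000], [0.0000, 0.0000, 1.4552]]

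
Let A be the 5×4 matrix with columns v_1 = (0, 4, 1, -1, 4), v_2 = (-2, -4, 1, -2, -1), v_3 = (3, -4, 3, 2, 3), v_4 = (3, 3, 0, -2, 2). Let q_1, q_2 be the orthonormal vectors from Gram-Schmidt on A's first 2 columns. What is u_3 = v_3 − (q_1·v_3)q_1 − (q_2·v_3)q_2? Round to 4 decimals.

v_1 = (0, 4, 1, -1, 4); ‖v_1‖ = 5.8310, so q_1 = (0.0000, 0.6860, 0.1715, -0.1715, 0.6860).
q_1·v_2 = 0.0000·(-2) + 0.6860·(-4) + 0.1715·1 + (-0.1715)·(-2) + 0.6860·(-1) = -2.9155.
u_2 = v_2 + 2.9155·q_1 = (-2.0000, -2.0000, 1.5000, -2.5000, 1.0000).
‖u_2‖ = 4.1833, so q_2 = (-0.4781, -0.4781, 0.3586, -0.5976, 0.2390).
q_1·v_3 = 0.0000·3 + 0.6860·(-4) + 0.1715·3 + (-0.1715)·2 + 0.6860·3 = -0.5145; q_2·v_3 = (-0.4781)·3 + (-0.4781)·(-4) + 0.3586·3 + (-0.5976)·2 + 0.2390·3 = 1.0757.
u_3 = v_3 + 0.5145·q_1 − 1.0757·q_2 = (3.5143, -3.1328, 2.7025, 2.5546, 3.0958).

u_3 = (3.5143, -3.1328, 2.7025, 2.5546, 3.0958)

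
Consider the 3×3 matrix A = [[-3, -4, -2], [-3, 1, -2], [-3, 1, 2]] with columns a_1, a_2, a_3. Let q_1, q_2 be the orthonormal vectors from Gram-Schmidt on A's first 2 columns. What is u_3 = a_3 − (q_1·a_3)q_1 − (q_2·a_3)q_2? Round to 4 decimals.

u_3 = (0.0000, -2.0000, 2.0000)

a_1 = (-3, -3, -3); ‖a_1‖ = 5.1962, so q_1 = (-0.5774, -0.5774, -0.5774).
q_1·a_2 = (-0.5774)·(-4) + (-0.5774)·1 + (-0.5774)·1 = 1.1547.
u_2 = a_2 − 1.1547·q_1 = (-3.3333, 1.6667, 1.6667).
‖u_2‖ = 4.0825, so q_2 = (-0.8165, 0.4082, 0.4082).
q_1·a_3 = (-0.5774)·(-2) + (-0.5774)·(-2) + (-0.5774)·2 = 1.1547; q_2·a_3 = (-0.8165)·(-2) + 0.4082·(-2) + 0.4082·2 = 1.6330.
u_3 = a_3 − 1.1547·q_1 − 1.6330·q_2 = (0.0000, -2.0000, 2.0000).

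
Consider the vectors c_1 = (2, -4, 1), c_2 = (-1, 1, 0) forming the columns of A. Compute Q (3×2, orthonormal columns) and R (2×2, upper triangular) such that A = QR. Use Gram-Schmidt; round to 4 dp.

c_1 = (2, -4, 1); ‖c_1‖ = 4.5826, so e_1 = (0.4364, -0.8729, 0.2182).
e_1·c_2 = 0.4364·(-1) + (-0.8729)·1 + 0.2182·0 = -1.3093.
u_2 = c_2 + 1.3093·e_1 = (-0.4286, -0.1429, 0.2857).
‖u_2‖ = 0.5345, so e_2 = (-0.8018, -0.2673, 0.5345).

Q = [[0.4364, -0.8018], [-0.8729, -0.2673], [0.2182, 0.5345]], R = [[4.5826, -1.3093], [0.0000, 0.5345]]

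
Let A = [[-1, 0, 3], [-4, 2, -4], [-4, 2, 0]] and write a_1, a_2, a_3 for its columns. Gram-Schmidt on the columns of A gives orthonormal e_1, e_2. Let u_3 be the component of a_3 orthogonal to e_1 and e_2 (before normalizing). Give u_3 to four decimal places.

e_1 = a_1/‖a_1‖ = (-1, -4, -4)/5.7446 = (-0.1741, -0.6963, -0.6963).
r_{12} = e_1·a_2 = -2.7852.
u_2 = a_2 + 2.7852·e_1 = (-0.4848, 0.0606, 0.0606).
‖u_2‖ = 0.4924, so e_2 = (-0.9847, 0.1231, 0.1231).
r_{13} = e_1·a_3 = 2.2630; r_{23} = e_2·a_3 = -3.4466.
u_3 = a_3 − 2.2630·e_1 + 3.4466·e_2 = (0.0000, -2.0000, 2.0000).

u_3 = (0.0000, -2.0000, 2.0000)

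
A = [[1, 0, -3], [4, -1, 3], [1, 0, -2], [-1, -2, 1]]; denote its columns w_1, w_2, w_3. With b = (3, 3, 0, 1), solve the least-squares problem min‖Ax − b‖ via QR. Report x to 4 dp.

w_1 = (1, 4, 1, -1); ‖w_1‖ = 4.3589, so e_1 = (0.2294, 0.9177, 0.2294, -0.2294).
e_1·w_2 = 0.2294·0 + 0.9177·(-1) + 0.2294·0 + (-0.2294)·(-2) = -0.4588.
u_2 = w_2 + 0.4588·e_1 = (0.1053, -0.5789, 0.1053, -2.1053).
‖u_2‖ = 2.1885, so e_2 = (0.0481, -0.2645, 0.0481, -0.9620).
e_1·w_3 = 0.2294·(-3) + 0.9177·3 + 0.2294·(-2) + (-0.2294)·1 = 1.3765; e_2·w_3 = 0.0481·(-3) + (-0.2645)·3 + 0.0481·(-2) + (-0.9620)·1 = -1.9961.
u_3 = w_3 − 1.3765·e_1 + 1.9961·e_2 = (-3.2198, 1.2088, -2.2198, -0.6044).
‖u_3‖ = 4.1377, so e_3 = (-0.7781, 0.2921, -0.5365, -0.1461).
Qᵀb = (3.2118, -1.6113, -1.6041).
Back-substitute: x_3 = -1.6041/4.1377 = -0.3877.
x_2 = (-1.6113 + 1.9961·(-0.3877))/2.1885 = -1.0899.
x_1 = (3.2118 + 0.4588·(-1.0899) − 1.3765·(-0.3877))/4.3589 = 0.7445.

x = (0.7445, -1.0899, -0.3877)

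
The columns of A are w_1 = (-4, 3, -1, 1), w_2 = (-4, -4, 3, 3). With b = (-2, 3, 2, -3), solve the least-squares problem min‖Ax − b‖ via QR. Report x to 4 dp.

w_1 = (-4, 3, -1, 1); ‖w_1‖ = 5.1962, so q_1 = (-0.7698, 0.5774, -0.1925, 0.1925).
q_1·w_2 = (-0.7698)·(-4) + 0.5774·(-4) + (-0.1925)·3 + 0.1925·3 = 0.7698.
u_2 = w_2 − 0.7698·q_1 = (-3.4074, -4.4444, 3.1481, 2.8519).
‖u_2‖ = 7.0290, so q_2 = (-0.4848, -0.6323, 0.4479, 0.4057).
Qᵀb = (2.3094, -1.2488).
Back-substitute: x_2 = -1.2488/7.0290 = -0.1777.
x_1 = (2.3094 − 0.7698·(-0.1777))/5.1962 = 0.4708.

x = (0.4708, -0.1777)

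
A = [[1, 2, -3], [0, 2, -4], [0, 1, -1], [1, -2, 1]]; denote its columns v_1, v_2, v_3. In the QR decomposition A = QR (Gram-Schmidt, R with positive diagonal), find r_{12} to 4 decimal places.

r_{12} = 0.0000

v_1 = (1, 0, 0, 1); ‖v_1‖ = 1.4142, so e_1 = (0.7071, 0.0000, 0.0000, 0.7071).
r_{12} = e_1·v_2 = 0.0000.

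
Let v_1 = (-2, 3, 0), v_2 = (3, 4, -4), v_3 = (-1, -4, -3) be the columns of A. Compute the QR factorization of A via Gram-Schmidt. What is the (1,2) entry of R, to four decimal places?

v_1 = (-2, 3, 0); ‖v_1‖ = 3.6056, so q_1 = (-0.5547, 0.8321, 0.0000).
r_{12} = q_1·v_2 = 1.6641.

r_{12} = 1.6641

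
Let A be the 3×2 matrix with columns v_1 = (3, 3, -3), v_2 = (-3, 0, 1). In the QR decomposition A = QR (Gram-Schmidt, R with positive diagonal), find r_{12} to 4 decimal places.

r_{12} = -2.3094

e_1 = v_1/‖v_1‖ = (3, 3, -3)/5.1962 = (0.5774, 0.5774, -0.5774).
r_{12} = e_1·v_2 = -2.3094.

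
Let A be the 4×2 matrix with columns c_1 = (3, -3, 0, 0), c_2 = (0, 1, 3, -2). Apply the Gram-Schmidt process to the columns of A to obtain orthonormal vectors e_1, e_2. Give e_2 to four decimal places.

e_1 = c_1/‖c_1‖ = (3, -3, 0, 0)/4.2426 = (0.7071, -0.7071, 0.0000, 0.0000).
r_{12} = e_1·c_2 = -0.7071.
u_2 = c_2 + 0.7071·e_1 = (0.5000, 0.5000, 3.0000, -2.0000).
‖u_2‖ = 3.6742, so e_2 = (0.1361, 0.1361, 0.8165, -0.5443).

e_2 = (0.1361, 0.1361, 0.8165, -0.5443)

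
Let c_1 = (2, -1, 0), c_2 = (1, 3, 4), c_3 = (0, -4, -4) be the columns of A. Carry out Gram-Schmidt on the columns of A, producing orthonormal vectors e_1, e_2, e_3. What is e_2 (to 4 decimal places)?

c_1 = (2, -1, 0); ‖c_1‖ = 2.2361, so e_1 = (0.8944, -0.4472, 0.0000).
e_1·c_2 = 0.8944·1 + (-0.4472)·3 + 0.0000·4 = -0.4472.
u_2 = c_2 + 0.4472·e_1 = (1.4000, 2.8000, 4.0000).
‖u_2‖ = 5.0794, so e_2 = (0.2756, 0.5512, 0.7875).

e_2 = (0.2756, 0.5512, 0.7875)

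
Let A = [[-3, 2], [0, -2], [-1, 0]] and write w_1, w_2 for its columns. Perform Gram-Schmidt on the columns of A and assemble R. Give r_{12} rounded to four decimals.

r_{12} = -1.8974

w_1 = (-3, 0, -1); ‖w_1‖ = 3.1623, so e_1 = (-0.9487, 0.0000, -0.3162).
r_{12} = e_1·w_2 = -1.8974.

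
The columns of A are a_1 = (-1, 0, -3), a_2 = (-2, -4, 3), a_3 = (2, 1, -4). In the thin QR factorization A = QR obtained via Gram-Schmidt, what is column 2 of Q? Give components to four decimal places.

e_1 = a_1/‖a_1‖ = (-1, 0, -3)/3.1623 = (-0.3162, 0.0000, -0.9487).
r_{12} = e_1·a_2 = -2.2136.
u_2 = a_2 + 2.2136·e_1 = (-2.7000, -4.0000, 0.9000).
‖u_2‖ = 4.9092, so e_2 = (-0.5500, -0.8148, 0.1833).

e_2 = (-0.5500, -0.8148, 0.1833)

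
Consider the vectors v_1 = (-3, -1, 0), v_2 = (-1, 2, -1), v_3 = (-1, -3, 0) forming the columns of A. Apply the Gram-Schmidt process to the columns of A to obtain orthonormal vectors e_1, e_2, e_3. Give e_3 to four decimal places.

e_3 = (0.1302, -0.3906, -0.9113)

e_1 = v_1/‖v_1‖ = (-3, -1, 0)/3.1623 = (-0.9487, -0.3162, 0.0000).
r_{12} = e_1·v_2 = 0.3162.
u_2 = v_2 − 0.3162·e_1 = (-0.7000, 2.1000, -1.0000).
‖u_2‖ = 2.4290, so e_2 = (-0.2882, 0.8646, -0.4117).
r_{13} = e_1·v_3 = 1.8974; r_{23} = e_2·v_3 = -2.3055.
u_3 = v_3 − 1.8974·e_1 + 2.3055·e_2 = (0.1356, -0.4068, -0.9492).
‖u_3‖ = 1.0415, so e_3 = (0.1302, -0.3906, -0.9113).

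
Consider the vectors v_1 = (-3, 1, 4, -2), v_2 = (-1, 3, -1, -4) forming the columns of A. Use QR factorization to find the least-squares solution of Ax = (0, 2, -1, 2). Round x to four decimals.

v_1 = (-3, 1, 4, -2); ‖v_1‖ = 5.4772, so e_1 = (-0.5477, 0.1826, 0.7303, -0.3651).
e_1·v_2 = (-0.5477)·(-1) + 0.1826·3 + 0.7303·(-1) + (-0.3651)·(-4) = 1.8257.
u_2 = v_2 − 1.8257·e_1 = (0.0000, 2.6667, -2.3333, -3.3333).
‖u_2‖ = 4.8648, so e_2 = (0.0000, 0.5482, -0.4796, -0.6852).
Qᵀb = (-1.0954, 0.2056).
Back-substitute: x_2 = 0.2056/4.8648 = 0.0423.
x_1 = (-1.0954 − 1.8257·0.0423)/5.4772 = -0.2141.

x = (-0.2141, 0.0423)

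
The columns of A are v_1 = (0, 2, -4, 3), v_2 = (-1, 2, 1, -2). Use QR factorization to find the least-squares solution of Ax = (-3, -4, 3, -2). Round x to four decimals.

x = (-0.9764, -0.3858)

v_1 = (0, 2, -4, 3); ‖v_1‖ = 5.3852, so e_1 = (0.0000, 0.3714, -0.7428, 0.5571).
e_1·v_2 = 0.0000·(-1) + 0.3714·2 + (-0.7428)·1 + 0.5571·(-2) = -1.1142.
u_2 = v_2 + 1.1142·e_1 = (-1.0000, 2.4138, 0.1724, -1.3793).
‖u_2‖ = 2.9595, so e_2 = (-0.3379, 0.8156, 0.0583, -0.4661).
Qᵀb = (-4.8281, -1.1419).
Back-substitute: x_2 = -1.1419/2.9595 = -0.3858.
x_1 = (-4.8281 + 1.1142·(-0.3858))/5.3852 = -0.9764.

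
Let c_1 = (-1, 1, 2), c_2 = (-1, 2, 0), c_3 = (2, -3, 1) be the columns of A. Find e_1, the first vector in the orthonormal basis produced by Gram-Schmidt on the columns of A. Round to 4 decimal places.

e_1 = (-0.4082, 0.4082, 0.8165)

c_1 = (-1, 1, 2); ‖c_1‖ = 2.4495, so e_1 = (-0.4082, 0.4082, 0.8165).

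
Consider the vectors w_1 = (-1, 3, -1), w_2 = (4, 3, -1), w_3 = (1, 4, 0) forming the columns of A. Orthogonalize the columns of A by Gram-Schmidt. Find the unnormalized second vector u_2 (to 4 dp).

w_1 = (-1, 3, -1); ‖w_1‖ = 3.3166, so q_1 = (-0.3015, 0.9045, -0.3015).
q_1·w_2 = (-0.3015)·4 + 0.9045·3 + (-0.3015)·(-1) = 1.8091.
u_2 = w_2 − 1.8091·q_1 = (4.5455, 1.3636, -0.4545).

u_2 = (4.5455, 1.3636, -0.4545)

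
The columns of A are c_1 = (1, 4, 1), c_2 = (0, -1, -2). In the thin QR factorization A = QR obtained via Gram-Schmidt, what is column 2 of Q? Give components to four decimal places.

q_1 = c_1/‖c_1‖ = (1, 4, 1)/4.2426 = (0.2357, 0.9428, 0.2357).
r_{12} = q_1·c_2 = -1.4142.
u_2 = c_2 + 1.4142·q_1 = (0.3333, 0.3333, -1.6667).
‖u_2‖ = 1.7321, so q_2 = (0.1925, 0.1925, -0.9623).

q_2 = (0.1925, 0.1925, -0.9623)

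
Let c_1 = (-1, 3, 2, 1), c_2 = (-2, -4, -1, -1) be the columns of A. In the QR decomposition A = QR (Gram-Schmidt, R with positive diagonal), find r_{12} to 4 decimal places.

c_1 = (-1, 3, 2, 1); ‖c_1‖ = 3.8730, so q_1 = (-0.2582, 0.7746, 0.5164, 0.2582).
r_{12} = q_1·c_2 = -3.3566.

r_{12} = -3.3566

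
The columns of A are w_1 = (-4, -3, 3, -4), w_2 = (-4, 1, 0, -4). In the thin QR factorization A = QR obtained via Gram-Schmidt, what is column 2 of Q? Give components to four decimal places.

w_1 = (-4, -3, 3, -4); ‖w_1‖ = 7.0711, so e_1 = (-0.5657, -0.4243, 0.4243, -0.5657).
e_1·w_2 = (-0.5657)·(-4) + (-0.4243)·1 + 0.4243·0 + (-0.5657)·(-4) = 4.1012.
u_2 = w_2 − 4.1012·e_1 = (-1.6800, 2.7400, -1.7400, -1.6800).
‖u_2‖ = 4.0224, so e_2 = (-0.4177, 0.6812, -0.4326, -0.4177).

e_2 = (-0.4177, 0.6812, -0.4326, -0.4177)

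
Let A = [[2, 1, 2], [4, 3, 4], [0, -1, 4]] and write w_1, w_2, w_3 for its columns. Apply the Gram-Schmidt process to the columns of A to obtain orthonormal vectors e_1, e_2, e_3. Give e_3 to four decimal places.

e_3 = (-0.8165, 0.4082, 0.4082)

e_1 = w_1/‖w_1‖ = (2, 4, 0)/4.4721 = (0.4472, 0.8944, 0.0000).
r_{12} = e_1·w_2 = 3.1305.
u_2 = w_2 − 3.1305·e_1 = (-0.4000, 0.2000, -1.0000).
‖u_2‖ = 1.0954, so e_2 = (-0.3651, 0.1826, -0.9129).
r_{13} = e_1·w_3 = 4.4721; r_{23} = e_2·w_3 = -3.6515.
u_3 = w_3 − 4.4721·e_1 + 3.6515·e_2 = (-1.3333, 0.6667, 0.6667).
‖u_3‖ = 1.6330, so e_3 = (-0.8165, 0.4082, 0.4082).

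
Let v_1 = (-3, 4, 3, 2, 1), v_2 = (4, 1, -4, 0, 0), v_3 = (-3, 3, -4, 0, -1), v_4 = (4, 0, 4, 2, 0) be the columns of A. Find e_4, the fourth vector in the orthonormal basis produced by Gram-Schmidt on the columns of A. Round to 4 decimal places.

e_4 = (0.1364, 0.0270, 0.1431, 0.3862, -0.9006)

v_1 = (-3, 4, 3, 2, 1); ‖v_1‖ = 6.2450, so e_1 = (-0.4804, 0.6405, 0.4804, 0.3203, 0.1601).
e_1·v_2 = (-0.4804)·4 + 0.6405·1 + 0.4804·(-4) + 0.3203·0 + 0.1601·0 = -3.2026.
u_2 = v_2 + 3.2026·e_1 = (2.4615, 3.0513, -2.4615, 1.0256, 0.5128).
‖u_2‖ = 4.7690, so e_2 = (0.5162, 0.6398, -0.5162, 0.2151, 0.1075).
e_1·v_3 = (-0.4804)·(-3) + 0.6405·3 + 0.4804·(-4) + 0.3203·0 + 0.1601·(-1) = 1.2810; e_2·v_3 = 0.5162·(-3) + 0.6398·3 + (-0.5162)·(-4) + 0.2151·0 + 0.1075·(-1) = 2.3281.
u_3 = v_3 − 1.2810·e_1 − 2.3281·e_2 = (-3.5862, 0.6900, -3.4138, -0.9109, -1.4555).
‖u_3‖ = 5.2857, so e_3 = (-0.6785, 0.1305, -0.6458, -0.1723, -0.2754).
e_1·v_4 = (-0.4804)·4 + 0.6405·0 + 0.4804·4 + 0.3203·2 + 0.1601·0 = 0.6405; e_2·v_4 = 0.5162·4 + 0.6398·0 + (-0.5162)·4 + 0.2151·2 + 0.1075·0 = 0.4301; e_3·v_4 = (-0.6785)·4 + 0.1305·0 + (-0.6458)·4 + (-0.1723)·2 + (-0.2754)·0 = -5.6419.
u_4 = v_4 − 0.6405·e_1 − 0.4301·e_2 + 5.6419·e_3 = (0.2578, 0.0510, 0.2705, 0.7300, -1.7024).
‖u_4‖ = 1.8903, so e_4 = (0.1364, 0.0270, 0.1431, 0.3862, -0.9006).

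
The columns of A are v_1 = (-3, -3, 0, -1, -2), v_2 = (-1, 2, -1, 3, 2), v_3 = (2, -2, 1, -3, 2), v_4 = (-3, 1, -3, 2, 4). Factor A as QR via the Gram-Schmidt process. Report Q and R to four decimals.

v_1 = (-3, -3, 0, -1, -2); ‖v_1‖ = 4.7958, so q_1 = (-0.6255, -0.6255, 0.0000, -0.2085, -0.4170).
q_1·v_2 = (-0.6255)·(-1) + (-0.6255)·2 + 0.0000·(-1) + (-0.2085)·3 + (-0.4170)·2 = -2.0851.
u_2 = v_2 + 2.0851·q_1 = (-2.3043, 0.6957, -1.0000, 2.5652, 1.1304).
‖u_2‖ = 3.8278, so q_2 = (-0.6020, 0.1817, -0.2612, 0.6702, 0.2953).
q_1·v_3 = (-0.6255)·2 + (-0.6255)·(-2) + 0.0000·1 + (-0.2085)·(-3) + (-0.4170)·2 = -0.2085; q_2·v_3 = (-0.6020)·2 + 0.1817·(-2) + (-0.2612)·1 + 0.6702·(-3) + 0.2953·2 = -3.2485.
u_3 = v_3 + 0.2085·q_1 + 3.2485·q_2 = (-0.0861, -1.5401, 0.1513, -0.8665, 2.8724).
‖u_3‖ = 3.3769, so q_3 = (-0.0255, -0.4561, 0.0448, -0.2566, 0.8506).
q_1·v_4 = (-0.6255)·(-3) + (-0.6255)·1 + 0.0000·(-3) + (-0.2085)·2 + (-0.4170)·4 = -0.8341; q_2·v_4 = (-0.6020)·(-3) + 0.1817·1 + (-0.2612)·(-3) + 0.6702·2 + 0.2953·4 = 5.2931; q_3·v_4 = (-0.0255)·(-3) + (-0.4561)·1 + 0.0448·(-3) + (-0.2566)·2 + 0.8506·4 = 2.3752.
u_4 = v_4 + 0.8341·q_1 − 5.2931·q_2 − 2.3752·q_3 = (-0.2748, 0.5995, -1.7237, -1.1116, 0.0687).
‖u_4‖ = 2.1555, so q_4 = (-0.1275, 0.2781, -0.7996, -0.5157, 0.0319).

Q = [[-0.6255, -0.6020, -0.0255, -0.1275], [-0.6255, 0.1817, -0.4561, 0.2781], [0.0000, -0.2612, 0.0448, -0.7996], [-0.2085, 0.6702, -0.2566, -0.5157], [-0.4170, 0.2953, 0.8506, 0.0319]], R = [[4.7958, -2.0851, -0.2085, -0.8341], [0.0000, 3.8278, -3.2485, 5.2931], [0.0000, 0.0000, 3.3769, 2.3752], [0.0000, 0.0000, 0.0000, 2.1555]]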